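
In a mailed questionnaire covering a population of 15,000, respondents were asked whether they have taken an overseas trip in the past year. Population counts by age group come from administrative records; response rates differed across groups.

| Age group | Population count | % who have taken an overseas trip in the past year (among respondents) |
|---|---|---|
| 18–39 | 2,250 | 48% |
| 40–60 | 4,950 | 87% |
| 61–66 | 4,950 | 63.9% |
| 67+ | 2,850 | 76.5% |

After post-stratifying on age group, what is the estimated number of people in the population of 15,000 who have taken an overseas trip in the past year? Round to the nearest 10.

Apply each group's respondent rate to its population count:
  18–39: 2,250 × 48% = 1080
  40–60: 4,950 × 87% = 4306.5
  61–66: 4,950 × 63.9% = 3163.05
  67+: 2,850 × 76.5% = 2180.25
Estimated total = 10729.8 → 10,730.

10,730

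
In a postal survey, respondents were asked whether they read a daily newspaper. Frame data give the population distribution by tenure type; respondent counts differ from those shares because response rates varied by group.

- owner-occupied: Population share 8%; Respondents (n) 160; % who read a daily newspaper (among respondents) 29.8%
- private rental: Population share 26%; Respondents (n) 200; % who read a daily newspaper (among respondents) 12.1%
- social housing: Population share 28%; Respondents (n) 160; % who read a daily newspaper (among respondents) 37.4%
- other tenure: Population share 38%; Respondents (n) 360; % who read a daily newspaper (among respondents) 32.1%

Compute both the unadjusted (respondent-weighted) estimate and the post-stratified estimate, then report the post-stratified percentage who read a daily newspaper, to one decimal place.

Unadjusted (pooled respondent) estimate weights by respondent counts:
  (160/880)×29.8 + (200/880)×12.1 + (160/880)×37.4 + (360/880)×32.1 = 28.1%
Reweighting by population tenure type shares:
  0.08×29.8 + 0.26×12.1 + 0.28×37.4 + 0.38×32.1 = 28.2%

28.2%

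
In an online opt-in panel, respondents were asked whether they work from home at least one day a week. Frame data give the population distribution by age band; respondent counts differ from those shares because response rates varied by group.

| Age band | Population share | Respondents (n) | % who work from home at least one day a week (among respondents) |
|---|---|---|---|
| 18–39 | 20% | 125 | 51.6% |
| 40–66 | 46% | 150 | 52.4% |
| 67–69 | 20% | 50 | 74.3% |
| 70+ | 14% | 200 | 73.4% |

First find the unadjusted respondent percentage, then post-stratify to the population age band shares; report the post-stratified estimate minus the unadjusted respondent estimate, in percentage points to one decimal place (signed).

Without adjustment, the pooled respondent share is:
  (125/525)×51.6 + (150/525)×52.4 + (50/525)×74.3 + (200/525)×73.4 = 62.2952%
Post-stratified estimate weights by population shares:
  0.2×51.6 + 0.46×52.4 + 0.2×74.3 + 0.14×73.4 = 59.56%
Difference = 59.56 − 62.2952 = -2.7352 pp.

-2.7 percentage points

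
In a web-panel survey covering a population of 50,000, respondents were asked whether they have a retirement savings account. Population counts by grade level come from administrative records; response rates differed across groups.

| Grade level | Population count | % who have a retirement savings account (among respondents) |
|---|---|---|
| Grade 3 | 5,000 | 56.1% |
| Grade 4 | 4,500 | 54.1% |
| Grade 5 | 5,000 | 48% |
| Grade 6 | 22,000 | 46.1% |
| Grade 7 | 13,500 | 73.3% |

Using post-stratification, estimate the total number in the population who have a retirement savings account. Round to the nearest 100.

27,700

Apply each group's respondent rate to its population count:
  Grade 3: 5,000 × 56.1% = 2805
  Grade 4: 4,500 × 54.1% = 2434.5
  Grade 5: 5,000 × 48% = 2400
  Grade 6: 22,000 × 46.1% = 10,142
  Grade 7: 13,500 × 73.3% = 9895.5
Estimated total = 27,677 → 27,700.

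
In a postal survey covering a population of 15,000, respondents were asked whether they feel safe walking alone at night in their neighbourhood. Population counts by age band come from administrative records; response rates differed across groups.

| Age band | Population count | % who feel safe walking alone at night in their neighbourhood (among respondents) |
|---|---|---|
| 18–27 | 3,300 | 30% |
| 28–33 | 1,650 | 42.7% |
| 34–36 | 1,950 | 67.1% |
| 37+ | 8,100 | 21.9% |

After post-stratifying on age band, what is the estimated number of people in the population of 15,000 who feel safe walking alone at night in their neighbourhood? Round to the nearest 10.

Estimated count per cell = population count × respondent percentage:
  18–27: 3,300 × 30% = 990
  28–33: 1,650 × 42.7% = 704.55
  34–36: 1,950 × 67.1% = 1308.45
  37+: 8,100 × 21.9% = 1773.9
Estimated total = 4776.9 → 4,780.

4,780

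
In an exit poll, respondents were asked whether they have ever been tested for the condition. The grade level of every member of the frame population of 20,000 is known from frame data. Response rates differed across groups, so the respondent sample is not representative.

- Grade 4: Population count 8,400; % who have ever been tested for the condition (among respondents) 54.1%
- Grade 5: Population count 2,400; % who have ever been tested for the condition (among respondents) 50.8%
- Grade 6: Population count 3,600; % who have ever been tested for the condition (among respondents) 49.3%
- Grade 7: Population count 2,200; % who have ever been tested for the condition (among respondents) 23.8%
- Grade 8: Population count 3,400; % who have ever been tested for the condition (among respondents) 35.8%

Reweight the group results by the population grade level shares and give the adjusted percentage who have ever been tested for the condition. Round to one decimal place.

46.4%

Each cell contributes population-share × respondent value:
  Grade 4: (8,400/20,000) × 54.1 = 22.722
  Grade 5: (2,400/20,000) × 50.8 = 6.096
  Grade 6: (3,600/20,000) × 49.3 = 8.874
  Grade 7: (2,200/20,000) × 23.8 = 2.618
  Grade 8: (3,400/20,000) × 35.8 = 6.086
Post-stratified estimate = 46.396 → 46.4%.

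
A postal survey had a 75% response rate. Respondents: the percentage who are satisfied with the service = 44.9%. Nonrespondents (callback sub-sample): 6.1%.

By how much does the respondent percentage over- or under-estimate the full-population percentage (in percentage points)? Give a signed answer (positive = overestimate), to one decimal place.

Nonresponse fraction = 1 − 0.75 = 0.25.
Bias = (nonresponse fraction) × (respondent percentage − nonrespondent percentage)
     = 0.25 × (44.9 − 6.1) = 0.25 × 38.8 = 9.7.

+9.7 percentage points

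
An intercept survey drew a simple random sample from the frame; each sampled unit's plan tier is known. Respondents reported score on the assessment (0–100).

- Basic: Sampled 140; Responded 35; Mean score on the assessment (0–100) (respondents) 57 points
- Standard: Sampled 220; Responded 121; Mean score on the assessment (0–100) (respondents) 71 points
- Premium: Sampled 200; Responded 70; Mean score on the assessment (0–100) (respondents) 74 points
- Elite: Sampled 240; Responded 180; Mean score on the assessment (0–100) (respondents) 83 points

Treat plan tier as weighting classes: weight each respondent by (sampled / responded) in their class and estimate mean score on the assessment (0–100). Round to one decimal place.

Class response rates: Basic 35/140 = 25%, Standard 121/220 = 55%, Premium 70/200 = 35%, Elite 180/240 = 75%.
With weight = n_sampled/n_responded per class, the weighted class total is n_sampled:
  Basic: 140 × 57 = 7980
  Standard: 220 × 71 = 15,620
  Premium: 200 × 74 = 14,800
  Elite: 240 × 83 = 19,920
Adjusted estimate = 58,320 / 800 = 72.9 → 72.9.

72.9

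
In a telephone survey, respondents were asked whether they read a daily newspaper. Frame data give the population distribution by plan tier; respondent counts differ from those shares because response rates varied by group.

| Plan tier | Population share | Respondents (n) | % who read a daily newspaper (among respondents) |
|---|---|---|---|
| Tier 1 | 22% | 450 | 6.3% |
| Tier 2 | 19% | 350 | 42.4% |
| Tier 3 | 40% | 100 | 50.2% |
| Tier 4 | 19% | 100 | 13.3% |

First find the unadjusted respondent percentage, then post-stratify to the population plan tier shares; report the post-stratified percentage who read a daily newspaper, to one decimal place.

32.0%

Without adjustment, the pooled respondent share is:
  (450/1000)×6.3 + (350/1000)×42.4 + (100/1000)×50.2 + (100/1000)×13.3 = 24.025%
Post-stratified estimate weights by population shares:
  0.22×6.3 + 0.19×42.4 + 0.4×50.2 + 0.19×13.3 = 32.049%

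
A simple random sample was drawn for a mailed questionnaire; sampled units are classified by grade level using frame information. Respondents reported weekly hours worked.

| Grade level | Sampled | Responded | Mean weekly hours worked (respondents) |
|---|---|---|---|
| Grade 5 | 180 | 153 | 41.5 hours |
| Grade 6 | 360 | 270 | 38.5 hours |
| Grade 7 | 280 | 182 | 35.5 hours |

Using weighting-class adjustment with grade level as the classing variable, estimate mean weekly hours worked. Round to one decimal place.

Response rates by class: Grade 5 153/180 = 85%, Grade 6 270/360 = 75%, Grade 7 182/280 = 65%.
Each respondent's weight = sampled/responded in their class; summing within a class gives n_sampled, so:
  Grade 5: 180 × 41.5 = 7470
  Grade 6: 360 × 38.5 = 13,860
  Grade 7: 280 × 35.5 = 9940
Adjusted estimate = 31,270 / 820 = 38.1341 → 38.1.

38.1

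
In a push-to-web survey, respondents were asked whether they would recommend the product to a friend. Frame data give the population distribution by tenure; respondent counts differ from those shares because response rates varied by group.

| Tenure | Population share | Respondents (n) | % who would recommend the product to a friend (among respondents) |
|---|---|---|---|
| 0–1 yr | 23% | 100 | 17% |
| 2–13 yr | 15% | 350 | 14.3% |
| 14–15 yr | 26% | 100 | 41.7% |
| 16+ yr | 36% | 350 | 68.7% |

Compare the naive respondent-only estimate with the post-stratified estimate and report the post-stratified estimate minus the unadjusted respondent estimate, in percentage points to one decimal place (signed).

Naive respondent-only estimate (weights = respondent counts):
  (100/900)×17 + (350/900)×14.3 + (100/900)×41.7 + (350/900)×68.7 = 38.8%
Post-stratified estimate weights by population shares:
  0.23×17 + 0.15×14.3 + 0.26×41.7 + 0.36×68.7 = 41.629%
Difference = 41.629 − 38.8 = 2.829 pp.

+2.8 percentage points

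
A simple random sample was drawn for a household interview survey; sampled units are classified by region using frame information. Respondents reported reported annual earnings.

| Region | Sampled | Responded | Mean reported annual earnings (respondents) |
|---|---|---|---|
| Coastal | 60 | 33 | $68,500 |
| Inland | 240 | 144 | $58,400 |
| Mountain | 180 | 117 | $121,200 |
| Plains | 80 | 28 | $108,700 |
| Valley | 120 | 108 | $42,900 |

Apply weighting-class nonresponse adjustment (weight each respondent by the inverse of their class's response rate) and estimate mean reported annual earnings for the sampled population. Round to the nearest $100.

Class response rates: Coastal 33/60 = 55%, Inland 144/240 = 60%, Mountain 117/180 = 65%, Plains 28/80 = 35%, Valley 108/120 = 90%.
Weighting each respondent by the inverse class response rate inflates each class back to its sampled size, so the class weight is n_sampled:
  Coastal: 60 × 68,500 = 4,110,000
  Inland: 240 × 58,400 = 14,016,000
  Mountain: 180 × 121,200 = 21,816,000
  Plains: 80 × 108,700 = 8,696,000
  Valley: 120 × 42,900 = 5,148,000
Adjusted estimate = 53,786,000 / 680 = 79097.1 → $79,100.

$79,100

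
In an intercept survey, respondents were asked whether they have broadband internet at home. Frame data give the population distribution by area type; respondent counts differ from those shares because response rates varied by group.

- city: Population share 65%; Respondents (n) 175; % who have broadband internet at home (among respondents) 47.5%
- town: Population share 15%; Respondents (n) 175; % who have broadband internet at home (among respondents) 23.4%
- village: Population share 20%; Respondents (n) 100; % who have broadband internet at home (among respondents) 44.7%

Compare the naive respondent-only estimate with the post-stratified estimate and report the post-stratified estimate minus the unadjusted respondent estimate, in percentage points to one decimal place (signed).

+5.8 percentage points

Without adjustment, the pooled respondent share is:
  (175/450)×47.5 + (175/450)×23.4 + (100/450)×44.7 = 37.5056%
Reweighting by population area type shares:
  0.65×47.5 + 0.15×23.4 + 0.2×44.7 = 43.325%
Difference = 43.325 − 37.5056 = 5.8194 pp.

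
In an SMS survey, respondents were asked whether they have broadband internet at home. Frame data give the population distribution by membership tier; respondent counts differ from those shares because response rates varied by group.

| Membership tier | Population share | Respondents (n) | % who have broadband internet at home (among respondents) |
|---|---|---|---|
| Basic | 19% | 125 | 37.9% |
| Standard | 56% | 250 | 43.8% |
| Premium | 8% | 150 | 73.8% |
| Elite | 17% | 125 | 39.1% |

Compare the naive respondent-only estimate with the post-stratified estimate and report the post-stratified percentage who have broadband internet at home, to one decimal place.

Without adjustment, the pooled respondent share is:
  (125/650)×37.9 + (250/650)×43.8 + (150/650)×73.8 + (125/650)×39.1 = 48.6846%
Reweighting by population membership tier shares:
  0.19×37.9 + 0.56×43.8 + 0.08×73.8 + 0.17×39.1 = 44.28%

44.3%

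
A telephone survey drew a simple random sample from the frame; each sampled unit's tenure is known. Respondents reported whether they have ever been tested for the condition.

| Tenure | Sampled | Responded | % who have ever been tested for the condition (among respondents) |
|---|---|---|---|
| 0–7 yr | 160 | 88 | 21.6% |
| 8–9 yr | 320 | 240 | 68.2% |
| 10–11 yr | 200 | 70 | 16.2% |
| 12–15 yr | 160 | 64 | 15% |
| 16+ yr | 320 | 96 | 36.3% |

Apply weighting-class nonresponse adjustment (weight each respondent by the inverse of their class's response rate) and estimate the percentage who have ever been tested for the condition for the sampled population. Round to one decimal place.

Class response rates: 0–7 yr 88/160 = 55%, 8–9 yr 240/320 = 75%, 10–11 yr 70/200 = 35%, 12–15 yr 64/160 = 40%, 16+ yr 96/320 = 30%.
With weight = n_sampled/n_responded per class, the weighted class total is n_sampled:
  0–7 yr: 160 × 21.6 = 3456
  8–9 yr: 320 × 68.2 = 21,824
  10–11 yr: 200 × 16.2 = 3240
  12–15 yr: 160 × 15 = 2400
  16+ yr: 320 × 36.3 = 11,616
Adjusted estimate = 42,536 / 1,160 = 36.669 → 36.7%.

36.7%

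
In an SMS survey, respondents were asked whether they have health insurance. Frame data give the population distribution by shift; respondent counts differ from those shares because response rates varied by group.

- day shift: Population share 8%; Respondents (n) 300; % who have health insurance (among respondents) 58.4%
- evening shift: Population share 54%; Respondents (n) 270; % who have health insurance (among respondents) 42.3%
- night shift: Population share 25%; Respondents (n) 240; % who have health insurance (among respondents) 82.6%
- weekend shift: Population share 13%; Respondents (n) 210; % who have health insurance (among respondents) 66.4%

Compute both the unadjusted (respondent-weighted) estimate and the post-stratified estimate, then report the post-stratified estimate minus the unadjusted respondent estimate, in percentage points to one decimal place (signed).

-4.7 percentage points

Unadjusted (pooled respondent) estimate weights by respondent counts:
  (300/1020)×58.4 + (270/1020)×42.3 + (240/1020)×82.6 + (210/1020)×66.4 = 61.4794%
Reweighting by population shift shares:
  0.08×58.4 + 0.54×42.3 + 0.25×82.6 + 0.13×66.4 = 56.796%
Difference = 56.796 − 61.4794 = -4.6834 pp.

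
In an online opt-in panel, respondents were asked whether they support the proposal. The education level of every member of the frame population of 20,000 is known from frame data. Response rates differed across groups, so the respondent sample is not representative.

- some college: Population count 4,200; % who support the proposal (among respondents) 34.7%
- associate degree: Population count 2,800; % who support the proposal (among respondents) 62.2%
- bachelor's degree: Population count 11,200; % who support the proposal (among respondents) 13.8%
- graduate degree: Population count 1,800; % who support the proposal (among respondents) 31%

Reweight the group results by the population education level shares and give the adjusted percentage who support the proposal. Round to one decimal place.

26.5%

Each cell contributes population-share × respondent value:
  some college: (4,200/20,000) × 34.7 = 7.287
  associate degree: (2,800/20,000) × 62.2 = 8.708
  bachelor's degree: (11,200/20,000) × 13.8 = 7.728
  graduate degree: (1,800/20,000) × 31 = 2.79
Post-stratified estimate = 26.513 → 26.5%.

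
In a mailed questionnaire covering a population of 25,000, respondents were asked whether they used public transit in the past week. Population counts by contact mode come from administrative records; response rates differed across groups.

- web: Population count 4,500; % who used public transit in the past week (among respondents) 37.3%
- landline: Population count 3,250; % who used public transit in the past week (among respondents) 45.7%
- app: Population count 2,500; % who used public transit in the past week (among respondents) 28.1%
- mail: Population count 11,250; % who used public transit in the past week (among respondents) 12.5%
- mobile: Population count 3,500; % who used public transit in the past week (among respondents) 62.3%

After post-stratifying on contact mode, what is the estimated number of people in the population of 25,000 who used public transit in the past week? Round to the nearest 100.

Each cell contributes its population count × the respondent rate:
  web: 4,500 × 37.3% = 1678.5
  landline: 3,250 × 45.7% = 1485.25
  app: 2,500 × 28.1% = 702.5
  mail: 11,250 × 12.5% = 1406.25
  mobile: 3,500 × 62.3% = 2180.5
Estimated total = 7453 → 7,500.

7,500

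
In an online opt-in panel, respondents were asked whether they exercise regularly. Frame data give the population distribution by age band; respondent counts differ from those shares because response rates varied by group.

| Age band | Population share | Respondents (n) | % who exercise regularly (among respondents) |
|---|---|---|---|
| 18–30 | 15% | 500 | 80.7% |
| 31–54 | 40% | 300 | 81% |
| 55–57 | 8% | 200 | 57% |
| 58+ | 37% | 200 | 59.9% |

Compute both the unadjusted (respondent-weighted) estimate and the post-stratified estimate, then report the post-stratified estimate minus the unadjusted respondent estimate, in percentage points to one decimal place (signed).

-2.1 percentage points

Unadjusted (pooled respondent) estimate weights by respondent counts:
  (500/1200)×80.7 + (300/1200)×81 + (200/1200)×57 + (200/1200)×59.9 = 73.3583%
Post-stratifying to population shares instead:
  0.15×80.7 + 0.4×81 + 0.08×57 + 0.37×59.9 = 71.228%
Difference = 71.228 − 73.3583 = -2.1303 pp.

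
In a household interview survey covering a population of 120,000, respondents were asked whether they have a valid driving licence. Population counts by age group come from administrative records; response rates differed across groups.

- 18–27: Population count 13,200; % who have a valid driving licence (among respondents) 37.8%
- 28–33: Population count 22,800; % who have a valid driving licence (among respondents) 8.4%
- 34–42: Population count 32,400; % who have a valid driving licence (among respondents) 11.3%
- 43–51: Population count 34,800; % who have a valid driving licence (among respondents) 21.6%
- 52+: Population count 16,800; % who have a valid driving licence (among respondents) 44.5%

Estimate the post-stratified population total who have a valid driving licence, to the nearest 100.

25,600

Each cell contributes its population count × the respondent rate:
  18–27: 13,200 × 37.8% = 4989.6
  28–33: 22,800 × 8.4% = 1915.2
  34–42: 32,400 × 11.3% = 3661.2
  43–51: 34,800 × 21.6% = 7516.8
  52+: 16,800 × 44.5% = 7476
Estimated total = 25558.8 → 25,600.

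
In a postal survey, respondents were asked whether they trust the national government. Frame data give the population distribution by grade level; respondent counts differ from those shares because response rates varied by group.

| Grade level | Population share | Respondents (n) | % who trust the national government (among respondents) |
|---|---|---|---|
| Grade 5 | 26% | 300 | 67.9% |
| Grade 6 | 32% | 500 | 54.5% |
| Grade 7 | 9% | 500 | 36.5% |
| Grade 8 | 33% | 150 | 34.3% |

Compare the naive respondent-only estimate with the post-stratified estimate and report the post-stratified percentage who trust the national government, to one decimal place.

49.7%

Unadjusted (pooled respondent) estimate weights by respondent counts:
  (300/1450)×67.9 + (500/1450)×54.5 + (500/1450)×36.5 + (150/1450)×34.3 = 48.9759%
Post-stratified estimate weights by population shares:
  0.26×67.9 + 0.32×54.5 + 0.09×36.5 + 0.33×34.3 = 49.698%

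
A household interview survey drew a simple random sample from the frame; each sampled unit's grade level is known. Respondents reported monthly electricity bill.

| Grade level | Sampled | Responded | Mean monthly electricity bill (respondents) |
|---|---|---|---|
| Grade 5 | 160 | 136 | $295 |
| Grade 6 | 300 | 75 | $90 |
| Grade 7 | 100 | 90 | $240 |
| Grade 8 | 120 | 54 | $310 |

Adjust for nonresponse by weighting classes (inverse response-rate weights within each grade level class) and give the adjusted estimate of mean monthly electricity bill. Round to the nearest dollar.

$199

Response rates by class: Grade 5 136/160 = 85%, Grade 6 75/300 = 25%, Grade 7 90/100 = 90%, Grade 8 54/120 = 45%.
Weighting each respondent by the inverse class response rate inflates each class back to its sampled size, so the class weight is n_sampled:
  Grade 5: 160 × 295 = 47,200
  Grade 6: 300 × 90 = 27,000
  Grade 7: 100 × 240 = 24,000
  Grade 8: 120 × 310 = 37,200
Adjusted estimate = 135,400 / 680 = 199.118 → $199.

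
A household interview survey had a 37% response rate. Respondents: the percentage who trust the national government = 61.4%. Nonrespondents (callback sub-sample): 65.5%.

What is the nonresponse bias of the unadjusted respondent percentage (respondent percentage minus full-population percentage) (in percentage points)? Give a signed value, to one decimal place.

-2.6 percentage points

Nonresponse fraction = 1 − 0.37 = 0.63.
Bias = (nonresponse fraction) × (respondent percentage − nonrespondent percentage)
     = 0.63 × (61.4 − 65.5) = 0.63 × -4.1 = -2.583.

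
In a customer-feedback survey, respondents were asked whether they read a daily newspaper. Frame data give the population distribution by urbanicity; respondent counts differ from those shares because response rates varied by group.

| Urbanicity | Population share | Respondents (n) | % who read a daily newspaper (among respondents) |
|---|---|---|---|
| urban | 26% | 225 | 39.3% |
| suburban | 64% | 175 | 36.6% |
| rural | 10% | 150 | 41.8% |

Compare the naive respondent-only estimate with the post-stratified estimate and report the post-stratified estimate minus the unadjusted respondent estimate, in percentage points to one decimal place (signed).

-1.3 percentage points

Without adjustment, the pooled respondent share is:
  (225/550)×39.3 + (175/550)×36.6 + (150/550)×41.8 = 39.1227%
Post-stratifying to population shares instead:
  0.26×39.3 + 0.64×36.6 + 0.1×41.8 = 37.822%
Difference = 37.822 − 39.1227 = -1.3007 pp.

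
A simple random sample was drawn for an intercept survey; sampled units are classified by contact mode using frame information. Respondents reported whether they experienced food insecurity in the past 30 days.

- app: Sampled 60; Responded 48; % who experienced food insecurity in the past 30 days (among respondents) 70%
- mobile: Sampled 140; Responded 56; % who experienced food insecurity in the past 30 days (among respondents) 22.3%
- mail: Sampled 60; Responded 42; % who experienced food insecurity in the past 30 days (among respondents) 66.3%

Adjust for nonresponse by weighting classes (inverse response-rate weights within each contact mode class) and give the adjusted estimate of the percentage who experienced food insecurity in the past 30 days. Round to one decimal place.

Class response rates: app 48/60 = 80%, mobile 56/140 = 40%, mail 42/60 = 70%.
With weight = n_sampled/n_responded per class, the weighted class total is n_sampled:
  app: 60 × 70 = 4200
  mobile: 140 × 22.3 = 3122
  mail: 60 × 66.3 = 3978
Adjusted estimate = 11,300 / 260 = 43.4615 → 43.5%.

43.5%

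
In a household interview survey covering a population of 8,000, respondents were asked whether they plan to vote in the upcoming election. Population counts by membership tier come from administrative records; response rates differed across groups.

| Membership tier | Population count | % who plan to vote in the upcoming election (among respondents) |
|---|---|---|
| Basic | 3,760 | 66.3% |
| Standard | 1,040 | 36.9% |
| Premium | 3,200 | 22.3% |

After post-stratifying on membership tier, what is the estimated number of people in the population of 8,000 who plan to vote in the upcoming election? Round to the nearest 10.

3,590

Estimated count per cell = population count × respondent percentage:
  Basic: 3,760 × 66.3% = 2492.88
  Standard: 1,040 × 36.9% = 383.76
  Premium: 3,200 × 22.3% = 713.6
Estimated total = 3590.24 → 3,590.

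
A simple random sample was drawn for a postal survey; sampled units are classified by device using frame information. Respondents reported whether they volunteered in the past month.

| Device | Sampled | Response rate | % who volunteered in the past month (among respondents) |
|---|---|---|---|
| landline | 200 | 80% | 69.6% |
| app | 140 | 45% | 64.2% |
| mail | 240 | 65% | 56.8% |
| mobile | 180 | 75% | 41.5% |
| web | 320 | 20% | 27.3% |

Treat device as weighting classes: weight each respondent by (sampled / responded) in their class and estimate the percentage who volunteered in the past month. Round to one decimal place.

48.8%

Weighting each respondent by the inverse class response rate inflates each class back to its sampled size, so the class weight is n_sampled:
  landline: 200 × 69.6 = 13920
  app: 140 × 64.2 = 8988
  mail: 240 × 56.8 = 13,632
  mobile: 180 × 41.5 = 7470
  web: 320 × 27.3 = 8736
Adjusted estimate = 52,746 / 1,080 = 48.8389 → 48.8%.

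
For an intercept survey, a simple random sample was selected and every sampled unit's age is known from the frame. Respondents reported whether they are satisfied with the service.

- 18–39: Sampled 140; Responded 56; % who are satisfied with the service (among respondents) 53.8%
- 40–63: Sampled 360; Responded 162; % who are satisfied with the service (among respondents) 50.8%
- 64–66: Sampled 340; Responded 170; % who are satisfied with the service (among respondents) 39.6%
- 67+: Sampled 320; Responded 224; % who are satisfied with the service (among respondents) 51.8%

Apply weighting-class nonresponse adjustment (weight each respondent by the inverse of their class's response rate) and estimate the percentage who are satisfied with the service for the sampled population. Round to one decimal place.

48.2%

Class response rates: 18–39 56/140 = 40%, 40–63 162/360 = 45%, 64–66 170/340 = 50%, 67+ 224/320 = 70%.
Inverse-response-rate weighting restores each class to its sampled count, so class totals weight by n_sampled:
  18–39: 140 × 53.8 = 7532
  40–63: 360 × 50.8 = 18,288
  64–66: 340 × 39.6 = 13,464
  67+: 320 × 51.8 = 16,576
Adjusted estimate = 55,860 / 1,160 = 48.1552 → 48.2%.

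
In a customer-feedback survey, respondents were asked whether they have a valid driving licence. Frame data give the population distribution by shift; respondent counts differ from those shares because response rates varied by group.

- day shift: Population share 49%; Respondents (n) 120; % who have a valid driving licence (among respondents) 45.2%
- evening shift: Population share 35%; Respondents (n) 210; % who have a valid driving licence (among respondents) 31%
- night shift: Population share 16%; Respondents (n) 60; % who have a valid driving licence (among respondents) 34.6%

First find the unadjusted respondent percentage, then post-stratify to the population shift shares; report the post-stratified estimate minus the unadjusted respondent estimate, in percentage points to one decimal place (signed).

+2.6 percentage points

Unadjusted (pooled respondent) estimate weights by respondent counts:
  (120/390)×45.2 + (210/390)×31 + (60/390)×34.6 = 35.9231%
Post-stratifying to population shares instead:
  0.49×45.2 + 0.35×31 + 0.16×34.6 = 38.534%
Difference = 38.534 − 35.9231 = 2.6109 pp.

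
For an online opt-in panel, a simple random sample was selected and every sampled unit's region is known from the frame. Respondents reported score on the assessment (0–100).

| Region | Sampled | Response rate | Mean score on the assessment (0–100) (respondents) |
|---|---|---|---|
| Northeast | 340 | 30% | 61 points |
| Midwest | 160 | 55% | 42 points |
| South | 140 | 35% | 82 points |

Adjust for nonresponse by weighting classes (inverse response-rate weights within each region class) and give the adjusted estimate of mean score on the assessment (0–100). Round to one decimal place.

With weight = n_sampled/n_responded per class, the weighted class total is n_sampled:
  Northeast: 340 × 61 = 20,740
  Midwest: 160 × 42 = 6720
  South: 140 × 82 = 11,480
Adjusted estimate = 38,940 / 640 = 60.8438 → 60.8.

60.8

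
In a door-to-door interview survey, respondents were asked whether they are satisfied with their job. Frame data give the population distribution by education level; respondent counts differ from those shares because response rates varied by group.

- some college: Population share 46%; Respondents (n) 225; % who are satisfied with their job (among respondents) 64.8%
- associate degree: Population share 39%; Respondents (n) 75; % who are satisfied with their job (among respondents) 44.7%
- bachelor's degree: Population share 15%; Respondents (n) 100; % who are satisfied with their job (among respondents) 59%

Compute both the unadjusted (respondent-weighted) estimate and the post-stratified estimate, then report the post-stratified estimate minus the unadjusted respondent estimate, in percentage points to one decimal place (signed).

Naive respondent-only estimate (weights = respondent counts):
  (225/400)×64.8 + (75/400)×44.7 + (100/400)×59 = 59.5812%
Post-stratifying to population shares instead:
  0.46×64.8 + 0.39×44.7 + 0.15×59 = 56.091%
Difference = 56.091 − 59.5812 = -3.4902 pp.

-3.5 percentage points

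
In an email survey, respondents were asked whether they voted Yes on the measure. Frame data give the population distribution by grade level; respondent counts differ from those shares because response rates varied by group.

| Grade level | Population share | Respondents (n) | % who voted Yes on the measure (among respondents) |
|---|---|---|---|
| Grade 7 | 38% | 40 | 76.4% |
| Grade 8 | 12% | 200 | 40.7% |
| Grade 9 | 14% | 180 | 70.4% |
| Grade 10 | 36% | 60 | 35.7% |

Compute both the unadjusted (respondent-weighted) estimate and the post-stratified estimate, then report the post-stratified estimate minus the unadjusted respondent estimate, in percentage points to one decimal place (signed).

+2.4 percentage points

Without adjustment, the pooled respondent share is:
  (40/480)×76.4 + (200/480)×40.7 + (180/480)×70.4 + (60/480)×35.7 = 54.1875%
Post-stratified estimate weights by population shares:
  0.38×76.4 + 0.12×40.7 + 0.14×70.4 + 0.36×35.7 = 56.624%
Difference = 56.624 − 54.1875 = 2.4365 pp.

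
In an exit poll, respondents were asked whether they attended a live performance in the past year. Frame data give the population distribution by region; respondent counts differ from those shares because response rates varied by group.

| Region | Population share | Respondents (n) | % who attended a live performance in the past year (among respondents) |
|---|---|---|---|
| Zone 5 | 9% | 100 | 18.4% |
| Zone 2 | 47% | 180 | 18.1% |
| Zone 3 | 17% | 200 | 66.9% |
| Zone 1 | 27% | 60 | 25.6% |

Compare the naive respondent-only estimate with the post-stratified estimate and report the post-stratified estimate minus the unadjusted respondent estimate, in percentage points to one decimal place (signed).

Naive respondent-only estimate (weights = respondent counts):
  (100/540)×18.4 + (180/540)×18.1 + (200/540)×66.9 + (60/540)×25.6 = 37.063%
Post-stratifying to population shares instead:
  0.09×18.4 + 0.47×18.1 + 0.17×66.9 + 0.27×25.6 = 28.448%
Difference = 28.448 − 37.063 = -8.615 pp.

-8.6 percentage points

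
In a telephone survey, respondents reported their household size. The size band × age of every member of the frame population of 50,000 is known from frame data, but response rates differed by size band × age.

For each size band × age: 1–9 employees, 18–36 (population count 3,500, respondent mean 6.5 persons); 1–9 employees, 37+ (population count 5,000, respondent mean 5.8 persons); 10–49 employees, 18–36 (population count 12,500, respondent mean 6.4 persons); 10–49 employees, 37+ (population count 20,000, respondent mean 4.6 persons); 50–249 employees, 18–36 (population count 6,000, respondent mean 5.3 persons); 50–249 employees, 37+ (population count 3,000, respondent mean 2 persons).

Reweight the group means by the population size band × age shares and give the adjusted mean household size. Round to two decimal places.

5.23

Post-stratification weights by population share, not respondent share:
  1–9 employees, 18–36: (3,500/50,000) × 6.5 = 0.455
  1–9 employees, 37+: (5,000/50,000) × 5.8 = 0.58
  10–49 employees, 18–36: (12,500/50,000) × 6.4 = 1.6
  10–49 employees, 37+: (20,000/50,000) × 4.6 = 1.84
  50–249 employees, 18–36: (6,000/50,000) × 5.3 = 0.636
  50–249 employees, 37+: (3,000/50,000) × 2 = 0.12
Post-stratified estimate = 5.231 → 5.23.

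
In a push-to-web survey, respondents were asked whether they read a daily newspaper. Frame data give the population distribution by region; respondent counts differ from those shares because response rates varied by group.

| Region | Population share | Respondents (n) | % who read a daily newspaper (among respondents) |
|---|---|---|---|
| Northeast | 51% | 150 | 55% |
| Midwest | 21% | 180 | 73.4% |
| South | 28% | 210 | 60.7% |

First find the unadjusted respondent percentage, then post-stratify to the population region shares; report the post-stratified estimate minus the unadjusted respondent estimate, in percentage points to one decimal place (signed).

-2.9 percentage points

Unadjusted (pooled respondent) estimate weights by respondent counts:
  (150/540)×55 + (180/540)×73.4 + (210/540)×60.7 = 63.35%
Reweighting by population region shares:
  0.51×55 + 0.21×73.4 + 0.28×60.7 = 60.46%
Difference = 60.46 − 63.35 = -2.89 pp.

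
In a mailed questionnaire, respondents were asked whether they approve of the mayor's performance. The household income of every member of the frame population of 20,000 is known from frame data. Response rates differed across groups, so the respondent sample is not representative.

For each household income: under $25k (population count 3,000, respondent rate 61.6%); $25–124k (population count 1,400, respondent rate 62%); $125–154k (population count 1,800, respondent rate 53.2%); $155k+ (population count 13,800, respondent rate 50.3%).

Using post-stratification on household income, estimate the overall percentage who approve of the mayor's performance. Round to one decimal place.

53.1%

Post-stratification weights by population share, not respondent share:
  under $25k: (3,000/20,000) × 61.6 = 9.24
  $25–124k: (1,400/20,000) × 62 = 4.34
  $125–154k: (1,800/20,000) × 53.2 = 4.788
  $155k+: (13,800/20,000) × 50.3 = 34.707
Post-stratified estimate = 53.075 → 53.1%.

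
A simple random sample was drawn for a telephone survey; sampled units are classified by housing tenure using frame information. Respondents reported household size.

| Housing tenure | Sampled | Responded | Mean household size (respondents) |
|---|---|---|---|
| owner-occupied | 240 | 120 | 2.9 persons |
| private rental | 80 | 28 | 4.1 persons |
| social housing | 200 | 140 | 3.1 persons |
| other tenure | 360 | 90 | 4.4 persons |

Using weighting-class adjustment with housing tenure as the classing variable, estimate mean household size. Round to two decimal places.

3.67

Response rates by class: owner-occupied 120/240 = 50%, private rental 28/80 = 35%, social housing 140/200 = 70%, other tenure 90/360 = 25%.
Weighting each respondent by the inverse class response rate inflates each class back to its sampled size, so the class weight is n_sampled:
  owner-occupied: 240 × 2.9 = 696
  private rental: 80 × 4.1 = 328
  social housing: 200 × 3.1 = 620
  other tenure: 360 × 4.4 = 1584
Adjusted estimate = 3228 / 880 = 3.66818 → 3.67.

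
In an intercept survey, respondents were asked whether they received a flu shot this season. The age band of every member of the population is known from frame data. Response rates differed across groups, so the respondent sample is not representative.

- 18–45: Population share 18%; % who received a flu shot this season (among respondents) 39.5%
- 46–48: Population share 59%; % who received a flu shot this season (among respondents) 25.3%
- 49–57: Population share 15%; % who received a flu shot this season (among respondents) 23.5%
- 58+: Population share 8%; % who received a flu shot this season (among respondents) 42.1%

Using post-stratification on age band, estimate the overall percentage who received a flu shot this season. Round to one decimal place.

Weight each group's respondent value by its population share:
  18–45: 0.18 × 39.5 = 7.11
  46–48: 0.59 × 25.3 = 14.927
  49–57: 0.15 × 23.5 = 3.525
  58+: 0.08 × 42.1 = 3.368
Post-stratified estimate = 28.93 → 28.9%.

28.9%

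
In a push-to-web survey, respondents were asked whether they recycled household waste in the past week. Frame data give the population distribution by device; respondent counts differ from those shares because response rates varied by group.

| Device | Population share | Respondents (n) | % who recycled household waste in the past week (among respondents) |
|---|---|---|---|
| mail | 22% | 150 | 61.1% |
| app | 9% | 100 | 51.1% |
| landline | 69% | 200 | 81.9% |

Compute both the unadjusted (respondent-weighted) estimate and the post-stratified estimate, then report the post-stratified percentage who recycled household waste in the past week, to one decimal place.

74.6%

Unadjusted (pooled respondent) estimate weights by respondent counts:
  (150/450)×61.1 + (100/450)×51.1 + (200/450)×81.9 = 68.1222%
Reweighting by population device shares:
  0.22×61.1 + 0.09×51.1 + 0.69×81.9 = 74.552%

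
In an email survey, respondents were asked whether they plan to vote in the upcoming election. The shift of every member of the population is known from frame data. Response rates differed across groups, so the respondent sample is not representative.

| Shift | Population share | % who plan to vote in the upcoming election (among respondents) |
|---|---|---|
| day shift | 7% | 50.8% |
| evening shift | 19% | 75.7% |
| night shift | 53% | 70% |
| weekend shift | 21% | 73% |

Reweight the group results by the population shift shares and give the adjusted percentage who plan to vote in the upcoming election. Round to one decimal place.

Reweight to the known shift distribution:
  day shift: 0.07 × 50.8 = 3.556
  evening shift: 0.19 × 75.7 = 14.383
  night shift: 0.53 × 70 = 37.1
  weekend shift: 0.21 × 73 = 15.33
Post-stratified estimate = 70.369 → 70.4%.

70.4%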